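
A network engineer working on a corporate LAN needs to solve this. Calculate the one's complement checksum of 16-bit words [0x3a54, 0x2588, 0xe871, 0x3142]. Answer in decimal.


Given words: [0x3a54, 0x2588, 0xe871, 0x3142]
Step 1: Sum all words
Raw sum = 14932 + 9608 + 59505 + 12610 = 96655
Step 2: Fold carry: (31119 + 1) = 31120
One's complement = ~31120 & 0xFFFF = 34415

34415


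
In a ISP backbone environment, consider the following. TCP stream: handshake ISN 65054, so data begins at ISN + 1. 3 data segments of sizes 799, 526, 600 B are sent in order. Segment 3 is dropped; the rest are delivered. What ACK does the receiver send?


SYN uses sequence number 65054; first data byte = ISN + 1 = 65055.
Segment 1: SEQ = 65055, len = 799 B, covers [65055, 65853]
Segment 2: SEQ = 65854, len = 526 B, covers [65854, 66379]
Segment 3: SEQ = 66380, len = 600 B, covers [66380, 66979] [LOST]
In-order data received: bytes [65055, 66379] (segments 1..2).
Segment 3 missing -> gap begins at byte 66380.
Cumulative ACK = next expected in-order byte = 65055 + 799 + 526 = 66380

66380


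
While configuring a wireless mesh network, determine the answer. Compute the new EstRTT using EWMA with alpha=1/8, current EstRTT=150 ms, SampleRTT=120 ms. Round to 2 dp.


Given: EstRTT = 150 ms, SampleRTT = 120 ms, alpha = 1/8
New EstRTT = (1 - alpha) * EstRTT + alpha * SampleRTT
(7/8) * 150 = 131.25
(1/8) * 120 = 15
New EstRTT = 131.25 + 15 = 146.25 ms -> 146.25 ms (2 dp)

146.25


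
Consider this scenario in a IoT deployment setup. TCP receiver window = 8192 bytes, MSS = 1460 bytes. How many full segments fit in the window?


Given: RWND = 8192 bytes, MSS = 1460 bytes
Full segments = floor(RWND / MSS)
Full segments = floor(8192 / 1460)
Full segments = floor(5.611) = 5

5


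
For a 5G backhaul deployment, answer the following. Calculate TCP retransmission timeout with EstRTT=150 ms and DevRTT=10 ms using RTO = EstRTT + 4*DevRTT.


Given: EstRTT = 150 ms, DevRTT = 10 ms
Timeout = EstRTT + 4 * DevRTT
4 * DevRTT = 4 * 10 = 40
Timeout = 150 + 40 = 190 ms

190


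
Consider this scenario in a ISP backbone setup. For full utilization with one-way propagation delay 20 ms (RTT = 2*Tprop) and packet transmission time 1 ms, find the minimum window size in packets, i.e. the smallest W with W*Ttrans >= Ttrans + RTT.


Given: Ttrans = 1 ms, RTT = 40 ms (= 2 * Tprop, Tprop = 20 ms)
Time until first ACK returns = Ttrans + RTT = 1 + 40 = 41 ms
Need W * Ttrans >= Ttrans + RTT  ->  W >= (Ttrans + RTT) / Ttrans
(Ttrans + RTT) / Ttrans = 41 / 1 = 41
W_min = ceil(41) = 41

41


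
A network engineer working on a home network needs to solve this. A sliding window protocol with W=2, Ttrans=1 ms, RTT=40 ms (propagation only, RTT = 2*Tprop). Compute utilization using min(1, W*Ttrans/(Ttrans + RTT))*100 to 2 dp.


Given: W = 2, Ttrans = 1 ms, RTT = 40 ms (= 2 * Tprop, Tprop = 20 ms)
Cycle time = Ttrans + RTT = 1 + 40 = 41 ms (first packet sent until its ACK returns)
W * Ttrans = 2 * 1 = 2 ms of sending per cycle
W * Ttrans / (Ttrans + RTT) = 2 / 41 = 0.048780
U = min(1, 0.048780) = 0.048780
U% = 4.88%

4.88


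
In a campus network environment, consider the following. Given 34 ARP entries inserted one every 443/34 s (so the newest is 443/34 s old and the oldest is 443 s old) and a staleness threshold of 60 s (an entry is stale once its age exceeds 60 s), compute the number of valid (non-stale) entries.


Ages are k * 443/34 s for k = 1..34 (spacing = 13.0294 s).
Entry k is valid iff k * 443/34 <= 60 iff k <= 34 * 60 / 443 = 4.6050
n_valid = floor(4.6050) = 4
(n_stale = 34 - 4 = 30)

4


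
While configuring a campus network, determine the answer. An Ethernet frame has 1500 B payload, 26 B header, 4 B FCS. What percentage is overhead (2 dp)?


Given: payload = 1500 B, header = 26 B, trailer = 4 B
Overhead bytes = header + trailer = 26 + 4 = 30
Total frame = payload + overhead = 1500 + 30 = 1530
Overhead % = 30 / 1530 * 100 = 1.9608% -> 1.96% (2 dp)

1.96


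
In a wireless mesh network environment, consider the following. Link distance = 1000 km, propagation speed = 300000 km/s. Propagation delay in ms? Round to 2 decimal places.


Given: distance = 1000 km, speed = 300000 km/s
Delay = distance / speed = 1000 / 300000 seconds
Delay in ms = 1000 * 1000 / 300000
Delay = 3.3333 ms
Rounded to 2 dp = 3.33 ms

3.33


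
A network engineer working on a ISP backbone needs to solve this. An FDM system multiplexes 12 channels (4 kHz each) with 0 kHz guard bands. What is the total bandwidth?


Given: 12 channels, 4 kHz each, guard = 0 kHz
Channel bandwidth = 12 * 4 = 48 kHz
Guard bands = 11 gaps * 0 kHz = 0 kHz
Total = 48 + 0 = 48 kHz

48


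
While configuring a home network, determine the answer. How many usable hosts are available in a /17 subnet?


Given: subnet mask /17
Host bits = 32 - 17 = 15
Total addresses = 2^15 = 32768
Usable hosts = 32768 - 2 (network + broadcast) = 32766

32766


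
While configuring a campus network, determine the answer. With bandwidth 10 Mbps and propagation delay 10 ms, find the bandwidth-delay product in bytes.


Given: bandwidth = 10 Mbps, delay = 10 ms
BDP in bits = 10 * 10^6 * 10 / 1000
BDP in bits = 100000
BDP in bytes = 100000 / 8 = 12500

12500


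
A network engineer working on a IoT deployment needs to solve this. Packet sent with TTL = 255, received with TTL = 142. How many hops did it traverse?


Given: initial TTL = 255, received TTL = 142
Hops = initial TTL - received TTL
Hops = 255 - 142 = 113

113


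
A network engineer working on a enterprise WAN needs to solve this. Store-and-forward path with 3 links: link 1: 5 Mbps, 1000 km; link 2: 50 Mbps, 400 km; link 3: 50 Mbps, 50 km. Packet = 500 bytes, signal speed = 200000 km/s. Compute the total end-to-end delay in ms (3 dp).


Packet = 500 bytes = 4000 bits. Store-and-forward: sum (t_trans + t_prop) per link.
Link 1: t_trans = 4000/(5*10^6) s = 0.8000 ms; t_prop = 1000/200000 s = 5.0000 ms; subtotal = 5.8000 ms
Link 2: t_trans = 4000/(50*10^6) s = 0.0800 ms; t_prop = 400/200000 s = 2.0000 ms; subtotal = 2.0800 ms
Link 3: t_trans = 4000/(50*10^6) s = 0.0800 ms; t_prop = 50/200000 s = 0.2500 ms; subtotal = 0.3300 ms
End-to-end = 5.8000 + 2.0800 + 0.3300 = 8.2100 ms -> 8.210 ms (3 dp)

8.210


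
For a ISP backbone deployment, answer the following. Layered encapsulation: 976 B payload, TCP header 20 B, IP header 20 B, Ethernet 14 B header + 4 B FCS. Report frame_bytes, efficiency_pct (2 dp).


TCP segment = 976 + 20 = 996 B
IP packet = 996 + 20 = 1016 B
Ethernet frame = 1016 + 14 + 4 = 1034 B
Efficiency = app / frame = 976 / 1034 = 0.943907 = 94.3907% -> 94.39% (2 dp)

1034, 94.39


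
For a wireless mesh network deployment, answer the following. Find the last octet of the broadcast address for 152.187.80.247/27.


Given: IP = 152.187.80.247, prefix = /27
Host bits = 32 - 27 = 5
Network last octet = 247 AND mask = 224
Host part size = 2^5 - 1 = 31
Broadcast last octet = 224 OR 31 = 255

255


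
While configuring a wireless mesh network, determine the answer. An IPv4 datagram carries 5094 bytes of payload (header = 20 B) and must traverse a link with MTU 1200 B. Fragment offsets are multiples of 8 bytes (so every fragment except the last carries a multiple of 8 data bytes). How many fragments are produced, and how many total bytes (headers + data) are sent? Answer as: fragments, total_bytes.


Max data per non-final fragment = floor((MTU - header)/8)*8 = floor((1200 - 20)/8)*8 = floor(1180/8)*8 = 1176 B
Final fragment needs no 8-byte alignment: it can carry up to MTU - header = 1180 B
Non-final fragments needed = ceil((payload - 1180) / 1176) = ceil(3914/1176) = ceil(3.3282) = 4
Number of fragments = 4 + 1 = 5
Fragment sizes (data): 4 * 1176 B + 390 B (last, 390 <= 1180 OK)
Total bytes sent = payload + n_frags * header = 5094 + 5*20 = 5094 + 100 = 5194 B

5, 5194


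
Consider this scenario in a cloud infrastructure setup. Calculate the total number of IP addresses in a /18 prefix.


Given: CIDR prefix /18
Host bits = 32 - 18 = 14
Total addresses = 2^14 = 16384

16384


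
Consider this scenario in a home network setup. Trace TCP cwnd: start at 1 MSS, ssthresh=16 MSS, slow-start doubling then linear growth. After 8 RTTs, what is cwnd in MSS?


RTT 0: cwnd = 1 MSS (initial)
RTT 1: cwnd = 2 MSS (slow start, doubled)
RTT 2: cwnd = 4 MSS (slow start, doubled)
RTT 3: cwnd = 8 MSS (slow start, doubled)
RTT 4: cwnd = 16 MSS (slow start, doubled)
RTT 5: cwnd = 17 MSS (congestion avoidance, +1)
RTT 6: cwnd = 18 MSS (congestion avoidance, +1)
RTT 7: cwnd = 19 MSS (congestion avoidance, +1)
RTT 8: cwnd = 20 MSS (congestion avoidance, +1)

20


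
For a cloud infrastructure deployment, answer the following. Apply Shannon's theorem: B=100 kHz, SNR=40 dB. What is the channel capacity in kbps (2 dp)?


Given: B = 100 kHz, SNR = 40 dB
SNR linear = 10^(40/10) = 10000
1 + SNR = 10001
log2(10001) = 13.2878566418
C = 100 * 1000 * 13.2878566418 = 1328785.6642 bps
C = 1328.785664 kbps -> 1328.79 kbps (2 dp)

1328.79


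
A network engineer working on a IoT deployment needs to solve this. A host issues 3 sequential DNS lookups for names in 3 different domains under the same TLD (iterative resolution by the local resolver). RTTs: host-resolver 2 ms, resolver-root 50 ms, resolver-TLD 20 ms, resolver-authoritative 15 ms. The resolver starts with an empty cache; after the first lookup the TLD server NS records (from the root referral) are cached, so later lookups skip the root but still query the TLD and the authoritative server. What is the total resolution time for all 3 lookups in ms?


Lookup 1 (cold cache): local + root + TLD + auth = 2 + 50 + 20 + 15 = 87 ms
Lookups 2..3 (TLD NS cached -> skip root; new domain -> still ask TLD and auth): local + TLD + auth = 2 + 20 + 15 = 37 ms each
Remaining 2 lookups: 2 * 37 = 74 ms
Total = 87 + 74 = 161 ms

161


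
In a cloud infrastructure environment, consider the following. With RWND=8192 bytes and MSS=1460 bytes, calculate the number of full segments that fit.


Given: RWND = 8192 bytes, MSS = 1460 bytes
Full segments = floor(RWND / MSS)
Full segments = floor(8192 / 1460)
Full segments = floor(5.611) = 5

5


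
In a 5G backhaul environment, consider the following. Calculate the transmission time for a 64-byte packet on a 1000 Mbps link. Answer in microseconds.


Given: packet = 64 bytes, bandwidth = 1000 Mbps
Packet in bits = 64 * 8 = 512 bits
Bandwidth = 1000 * 10^6 = 1000000000 bps
Time = 512 / 1000000000 seconds
Time in us = 512 * 10^6 / 1000000000 = 0.512

0.512


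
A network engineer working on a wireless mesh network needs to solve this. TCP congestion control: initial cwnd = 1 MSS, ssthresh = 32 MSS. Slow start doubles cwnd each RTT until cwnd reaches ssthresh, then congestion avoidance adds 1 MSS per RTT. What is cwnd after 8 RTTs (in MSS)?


RTT 0: cwnd = 1 MSS (initial)
RTT 1: cwnd = 2 MSS (slow start, doubled)
RTT 2: cwnd = 4 MSS (slow start, doubled)
RTT 3: cwnd = 8 MSS (slow start, doubled)
RTT 4: cwnd = 16 MSS (slow start, doubled)
RTT 5: cwnd = 32 MSS (slow start, doubled)
RTT 6: cwnd = 33 MSS (congestion avoidance, +1)
RTT 7: cwnd = 34 MSS (congestion avoidance, +1)
RTT 8: cwnd = 35 MSS (congestion avoidance, +1)

35


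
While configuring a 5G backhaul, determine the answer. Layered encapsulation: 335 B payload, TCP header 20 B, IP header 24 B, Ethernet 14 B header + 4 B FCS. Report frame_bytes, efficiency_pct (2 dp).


TCP segment = 335 + 20 = 355 B
IP packet = 355 + 24 = 379 B
Ethernet frame = 379 + 14 + 4 = 397 B
Efficiency = app / frame = 335 / 397 = 0.843829 = 84.3829% -> 84.38% (2 dp)

397, 84.38


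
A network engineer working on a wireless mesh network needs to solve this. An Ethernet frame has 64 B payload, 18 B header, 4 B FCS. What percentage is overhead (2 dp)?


Given: payload = 64 B, header = 18 B, trailer = 4 B
Overhead bytes = header + trailer = 18 + 4 = 22
Total frame = payload + overhead = 64 + 22 = 86
Overhead % = 22 / 86 * 100 = 25.5814% -> 25.58% (2 dp)

25.58


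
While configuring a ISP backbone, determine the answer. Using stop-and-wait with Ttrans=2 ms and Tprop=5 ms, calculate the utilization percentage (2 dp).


Given: Ttrans = 2 ms, Tprop = 5 ms
RTT = 2 * Tprop = 2 * 5 = 10 ms
U = Ttrans / (Ttrans + RTT)
U = 2 / (2 + 10)
U = 2 / 12 = 0.166667
U% = 16.67%

16.67


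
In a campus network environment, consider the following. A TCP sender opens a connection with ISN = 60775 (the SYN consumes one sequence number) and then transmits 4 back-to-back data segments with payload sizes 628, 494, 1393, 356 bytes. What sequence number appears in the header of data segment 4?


The SYN occupies sequence number ISN = 60775, so the first data byte is ISN + 1 = 60776.
SEQ of data segment i = (ISN + 1) + sum of payload sizes of segments 1..i-1.
Segment 1: SEQ = 60776, payload = 628 bytes
Segment 2: SEQ = 61404, payload = 494 bytes
Segment 3: SEQ = 61898, payload = 1393 bytes
Segment 4: SEQ = 63291, payload = 356 bytes
SEQ of segment 4 = 60776 + 628 + 494 + 1393 = 63291

63291


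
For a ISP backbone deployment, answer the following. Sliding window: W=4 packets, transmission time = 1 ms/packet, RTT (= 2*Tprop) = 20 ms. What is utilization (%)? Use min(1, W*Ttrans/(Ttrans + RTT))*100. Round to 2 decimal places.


Given: W = 4, Ttrans = 1 ms, RTT = 20 ms (= 2 * Tprop, Tprop = 10 ms)
Cycle time = Ttrans + RTT = 1 + 20 = 21 ms (first packet sent until its ACK returns)
W * Ttrans = 4 * 1 = 4 ms of sending per cycle
W * Ttrans / (Ttrans + RTT) = 4 / 21 = 0.190476
U = min(1, 0.190476) = 0.190476
U% = 19.05%

19.05


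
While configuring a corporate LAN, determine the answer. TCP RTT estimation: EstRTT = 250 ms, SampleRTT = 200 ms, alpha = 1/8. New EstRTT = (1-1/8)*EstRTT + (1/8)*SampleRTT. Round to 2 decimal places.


Given: EstRTT = 250 ms, SampleRTT = 200 ms, alpha = 1/8
New EstRTT = (1 - alpha) * EstRTT + alpha * SampleRTT
(7/8) * 250 = 218.75
(1/8) * 200 = 25
New EstRTT = 218.75 + 25 = 243.75 ms -> 243.75 ms (2 dp)

243.75


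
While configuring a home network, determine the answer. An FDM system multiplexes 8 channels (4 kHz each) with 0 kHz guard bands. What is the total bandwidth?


Given: 8 channels, 4 kHz each, guard = 0 kHz
Channel bandwidth = 8 * 4 = 32 kHz
Guard bands = 7 gaps * 0 kHz = 0 kHz
Total = 32 + 0 = 32 kHz

32


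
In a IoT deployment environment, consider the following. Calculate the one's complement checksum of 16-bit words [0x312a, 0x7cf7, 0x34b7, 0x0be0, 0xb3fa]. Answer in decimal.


Given words: [0x312a, 0x7cf7, 0x34b7, 0x0be0, 0xb3fa]
Step 1: Sum all words
Raw sum = 12586 + 31991 + 13495 + 3040 + 46074 = 107186
Step 2: Fold carry: (41650 + 1) = 41651
One's complement = ~41651 & 0xFFFF = 23884

23884


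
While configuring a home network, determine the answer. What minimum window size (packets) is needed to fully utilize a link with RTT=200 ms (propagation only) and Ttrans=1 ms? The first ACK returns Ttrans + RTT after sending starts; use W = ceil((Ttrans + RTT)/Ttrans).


Given: Ttrans = 1 ms, RTT = 200 ms (= 2 * Tprop, Tprop = 100 ms)
Time until first ACK returns = Ttrans + RTT = 1 + 200 = 201 ms
Need W * Ttrans >= Ttrans + RTT  ->  W >= (Ttrans + RTT) / Ttrans
(Ttrans + RTT) / Ttrans = 201 / 1 = 201
W_min = ceil(201) = 201

201


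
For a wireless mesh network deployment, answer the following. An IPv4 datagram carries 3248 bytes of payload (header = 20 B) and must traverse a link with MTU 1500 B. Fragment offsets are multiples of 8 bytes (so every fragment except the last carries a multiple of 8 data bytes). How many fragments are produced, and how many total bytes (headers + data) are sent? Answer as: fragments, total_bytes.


Max data per non-final fragment = floor((MTU - header)/8)*8 = floor((1500 - 20)/8)*8 = floor(1480/8)*8 = 1480 B
Final fragment needs no 8-byte alignment: it can carry up to MTU - header = 1480 B
Non-final fragments needed = ceil((payload - 1480) / 1480) = ceil(1768/1480) = ceil(1.1946) = 2
Number of fragments = 2 + 1 = 3
Fragment sizes (data): 2 * 1480 B + 288 B (last, 288 <= 1480 OK)
Total bytes sent = payload + n_frags * header = 3248 + 3*20 = 3248 + 60 = 3308 B

3, 3308


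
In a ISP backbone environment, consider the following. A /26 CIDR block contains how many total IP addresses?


Given: CIDR prefix /26
Host bits = 32 - 26 = 6
Total addresses = 2^6 = 64

64


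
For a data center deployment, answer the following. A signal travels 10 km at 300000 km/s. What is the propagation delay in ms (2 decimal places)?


Given: distance = 10 km, speed = 300000 km/s
Delay = distance / speed = 10 / 300000 seconds
Delay in ms = 10 * 1000 / 300000
Delay = 0.0333 ms
Rounded to 2 dp = 0.03 ms

0.03


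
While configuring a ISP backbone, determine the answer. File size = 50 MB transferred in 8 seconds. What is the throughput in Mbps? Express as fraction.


Given: file = 50 MB, time = 8 s
File in Mb = 50 * 8 = 400 Mb
Throughput = 400 / 8 Mbps
Throughput = 50 Mbps

50


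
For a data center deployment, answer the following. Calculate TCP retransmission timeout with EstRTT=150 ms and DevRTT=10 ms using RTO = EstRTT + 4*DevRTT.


Given: EstRTT = 150 ms, DevRTT = 10 ms
Timeout = EstRTT + 4 * DevRTT
4 * DevRTT = 4 * 10 = 40
Timeout = 150 + 40 = 190 ms

190


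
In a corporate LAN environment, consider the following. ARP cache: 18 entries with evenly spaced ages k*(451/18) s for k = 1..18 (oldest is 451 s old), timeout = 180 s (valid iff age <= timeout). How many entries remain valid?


Ages are k * 451/18 s for k = 1..18 (spacing = 25.0556 s).
Entry k is valid iff k * 451/18 <= 180 iff k <= 18 * 180 / 451 = 7.1840
n_valid = floor(7.1840) = 7
(n_stale = 18 - 7 = 11)

7


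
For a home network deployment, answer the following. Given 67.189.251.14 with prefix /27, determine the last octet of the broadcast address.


Given: IP = 67.189.251.14, prefix = /27
Host bits = 32 - 27 = 5
Network last octet = 14 AND mask = 0
Host part size = 2^5 - 1 = 31
Broadcast last octet = 0 OR 31 = 31

31


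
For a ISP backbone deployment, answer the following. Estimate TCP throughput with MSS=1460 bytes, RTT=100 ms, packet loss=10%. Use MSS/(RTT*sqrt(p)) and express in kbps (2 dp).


Given: MSS = 1460 bytes, RTT = 100 ms, loss = 10%
RTT in seconds = 100 / 1000 = 0.1
Loss rate = 10% = 0.1
sqrt(loss) = sqrt(0.1) = 0.316227766017
Throughput (bytes/s) = 1460 / (0.1 * 0.316227766017) = 46169.2538
Throughput (kbps) = 46169.2538 * 8 / 1000 = 369.354031 -> 369.35 kbps (2 dp)

369.35


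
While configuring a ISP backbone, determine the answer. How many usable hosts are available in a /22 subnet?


Given: subnet mask /22
Host bits = 32 - 22 = 10
Total addresses = 2^10 = 1024
Usable hosts = 1024 - 2 (network + broadcast) = 1022

1022


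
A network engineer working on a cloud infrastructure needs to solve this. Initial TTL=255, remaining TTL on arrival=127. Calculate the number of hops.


Given: initial TTL = 255, received TTL = 127
Hops = initial TTL - received TTL
Hops = 255 - 127 = 128

128


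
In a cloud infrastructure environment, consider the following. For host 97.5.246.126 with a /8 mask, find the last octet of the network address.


Given: IP = 97.5.246.126, prefix = /8
Subnet mask = 255.0.0.0
Last octet of IP: 126
Last octet of mask: 0
Network last octet = 126 AND 0 = 0

0


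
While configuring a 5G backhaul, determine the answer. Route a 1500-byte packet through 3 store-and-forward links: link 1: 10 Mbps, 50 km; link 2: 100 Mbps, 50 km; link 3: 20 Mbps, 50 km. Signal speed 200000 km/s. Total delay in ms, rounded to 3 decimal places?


Packet = 1500 bytes = 12000 bits. Store-and-forward: sum (t_trans + t_prop) per link.
Link 1: t_trans = 12000/(10*10^6) s = 1.2000 ms; t_prop = 50/200000 s = 0.2500 ms; subtotal = 1.4500 ms
Link 2: t_trans = 12000/(100*10^6) s = 0.1200 ms; t_prop = 50/200000 s = 0.2500 ms; subtotal = 0.3700 ms
Link 3: t_trans = 12000/(20*10^6) s = 0.6000 ms; t_prop = 50/200000 s = 0.2500 ms; subtotal = 0.8500 ms
End-to-end = 1.4500 + 0.3700 + 0.8500 = 2.6700 ms -> 2.670 ms (3 dp)

2.670


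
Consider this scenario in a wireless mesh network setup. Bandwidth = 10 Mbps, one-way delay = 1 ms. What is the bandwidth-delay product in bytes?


Given: bandwidth = 10 Mbps, delay = 1 ms
BDP in bits = 10 * 10^6 * 1 / 1000
BDP in bits = 10000
BDP in bytes = 10000 / 8 = 1250

1250


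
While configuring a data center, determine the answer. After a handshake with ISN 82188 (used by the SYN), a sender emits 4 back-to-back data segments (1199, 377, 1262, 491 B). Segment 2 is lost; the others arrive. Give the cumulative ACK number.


SYN uses sequence number 82188; first data byte = ISN + 1 = 82189.
Segment 1: SEQ = 82189, len = 1199 B, covers [82189, 83387]
Segment 2: SEQ = 83388, len = 377 B, covers [83388, 83764] [LOST]
Segment 3: SEQ = 83765, len = 1262 B, covers [83765, 85026]
Segment 4: SEQ = 85027, len = 491 B, covers [85027, 85517]
In-order data received: bytes [82189, 83387] (segments 1..1).
Segment 2 missing -> gap begins at byte 83388; later segments buffered out of order.
Cumulative ACK = next expected in-order byte = 82189 + 1199 = 83388

83388


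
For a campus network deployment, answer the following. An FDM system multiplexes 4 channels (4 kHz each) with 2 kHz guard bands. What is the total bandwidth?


Given: 4 channels, 4 kHz each, guard = 2 kHz
Channel bandwidth = 4 * 4 = 16 kHz
Guard bands = 3 gaps * 2 kHz = 6 kHz
Total = 16 + 6 = 22 kHz

22


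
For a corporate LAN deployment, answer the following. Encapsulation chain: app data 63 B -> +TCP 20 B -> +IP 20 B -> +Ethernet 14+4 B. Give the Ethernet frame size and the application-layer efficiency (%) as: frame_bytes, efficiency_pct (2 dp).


TCP segment = 63 + 20 = 83 B
IP packet = 83 + 20 = 103 B
Ethernet frame = 103 + 14 + 4 = 121 B
Efficiency = app / frame = 63 / 121 = 0.520661 = 52.0661% -> 52.07% (2 dp)

121, 52.07


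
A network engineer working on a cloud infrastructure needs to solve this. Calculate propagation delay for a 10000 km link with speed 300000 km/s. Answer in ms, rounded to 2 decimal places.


Given: distance = 10000 km, speed = 300000 km/s
Delay = distance / speed = 10000 / 300000 seconds
Delay in ms = 10000 * 1000 / 300000
Delay = 33.3333 ms
Rounded to 2 dp = 33.33 ms

33.33


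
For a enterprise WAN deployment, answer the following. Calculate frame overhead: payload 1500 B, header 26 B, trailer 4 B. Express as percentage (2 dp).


Given: payload = 1500 B, header = 26 B, trailer = 4 B
Overhead bytes = header + trailer = 26 + 4 = 30
Total frame = payload + overhead = 1500 + 30 = 1530
Overhead % = 30 / 1530 * 100 = 1.9608% -> 1.96% (2 dp)

1.96


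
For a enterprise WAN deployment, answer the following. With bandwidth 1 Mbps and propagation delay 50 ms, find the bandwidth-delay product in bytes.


Given: bandwidth = 1 Mbps, delay = 50 ms
BDP in bits = 1 * 10^6 * 50 / 1000
BDP in bits = 50000
BDP in bytes = 50000 / 8 = 6250

6250


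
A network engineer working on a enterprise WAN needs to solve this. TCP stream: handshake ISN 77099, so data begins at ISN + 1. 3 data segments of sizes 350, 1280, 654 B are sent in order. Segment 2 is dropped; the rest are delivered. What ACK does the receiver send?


SYN uses sequence number 77099; first data byte = ISN + 1 = 77100.
Segment 1: SEQ = 77100, len = 350 B, covers [77100, 77449]
Segment 2: SEQ = 77450, len = 1280 B, covers [77450, 78729] [LOST]
Segment 3: SEQ = 78730, len = 654 B, covers [78730, 79383]
In-order data received: bytes [77100, 77449] (segments 1..1).
Segment 2 missing -> gap begins at byte 77450; later segments buffered out of order.
Cumulative ACK = next expected in-order byte = 77100 + 350 = 77450

77450


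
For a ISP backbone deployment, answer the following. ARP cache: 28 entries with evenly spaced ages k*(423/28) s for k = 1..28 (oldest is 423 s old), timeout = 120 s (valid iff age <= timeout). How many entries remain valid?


Ages are k * 423/28 s for k = 1..28 (spacing = 15.1071 s).
Entry k is valid iff k * 423/28 <= 120 iff k <= 28 * 120 / 423 = 7.9433
n_valid = floor(7.9433) = 7
(n_stale = 28 - 7 = 21)

7


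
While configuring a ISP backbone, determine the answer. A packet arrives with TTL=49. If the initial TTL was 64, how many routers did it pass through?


Given: initial TTL = 64, received TTL = 49
Hops = initial TTL - received TTL
Hops = 64 - 49 = 15

15


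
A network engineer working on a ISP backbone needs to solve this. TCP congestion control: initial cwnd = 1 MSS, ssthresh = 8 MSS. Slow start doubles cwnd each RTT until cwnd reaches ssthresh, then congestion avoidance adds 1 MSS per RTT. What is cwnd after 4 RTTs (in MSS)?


RTT 0: cwnd = 1 MSS (initial)
RTT 1: cwnd = 2 MSS (slow start, doubled)
RTT 2: cwnd = 4 MSS (slow start, doubled)
RTT 3: cwnd = 8 MSS (slow start, doubled)
RTT 4: cwnd = 9 MSS (congestion avoidance, +1)

9


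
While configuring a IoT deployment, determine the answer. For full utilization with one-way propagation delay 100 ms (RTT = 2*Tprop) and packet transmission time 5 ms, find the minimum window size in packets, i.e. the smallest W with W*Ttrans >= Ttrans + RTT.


Given: Ttrans = 5 ms, RTT = 200 ms (= 2 * Tprop, Tprop = 100 ms)
Time until first ACK returns = Ttrans + RTT = 5 + 200 = 205 ms
Need W * Ttrans >= Ttrans + RTT  ->  W >= (Ttrans + RTT) / Ttrans
(Ttrans + RTT) / Ttrans = 205 / 5 = 41
W_min = ceil(41) = 41

41


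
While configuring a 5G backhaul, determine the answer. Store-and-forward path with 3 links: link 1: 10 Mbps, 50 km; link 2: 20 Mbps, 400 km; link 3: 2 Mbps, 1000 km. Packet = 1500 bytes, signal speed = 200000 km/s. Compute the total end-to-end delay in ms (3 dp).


Packet = 1500 bytes = 12000 bits. Store-and-forward: sum (t_trans + t_prop) per link.
Link 1: t_trans = 12000/(10*10^6) s = 1.2000 ms; t_prop = 50/200000 s = 0.2500 ms; subtotal = 1.4500 ms
Link 2: t_trans = 12000/(20*10^6) s = 0.6000 ms; t_prop = 400/200000 s = 2.0000 ms; subtotal = 2.6000 ms
Link 3: t_trans = 12000/(2*10^6) s = 6.0000 ms; t_prop = 1000/200000 s = 5.0000 ms; subtotal = 11.0000 ms
End-to-end = 1.4500 + 2.6000 + 11.0000 = 15.0500 ms -> 15.050 ms (3 dp)

15.050


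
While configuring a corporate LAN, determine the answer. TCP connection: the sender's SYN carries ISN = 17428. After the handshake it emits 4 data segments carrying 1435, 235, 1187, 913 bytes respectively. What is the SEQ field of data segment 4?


The SYN occupies sequence number ISN = 17428, so the first data byte is ISN + 1 = 17429.
SEQ of data segment i = (ISN + 1) + sum of payload sizes of segments 1..i-1.
Segment 1: SEQ = 17429, payload = 1435 bytes
Segment 2: SEQ = 18864, payload = 235 bytes
Segment 3: SEQ = 19099, payload = 1187 bytes
Segment 4: SEQ = 20286, payload = 913 bytes
SEQ of segment 4 = 17429 + 1435 + 235 + 1187 = 20286

20286


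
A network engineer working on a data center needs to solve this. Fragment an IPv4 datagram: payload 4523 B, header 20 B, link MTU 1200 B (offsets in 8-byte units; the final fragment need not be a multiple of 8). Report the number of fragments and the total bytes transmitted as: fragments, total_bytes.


Max data per non-final fragment = floor((MTU - header)/8)*8 = floor((1200 - 20)/8)*8 = floor(1180/8)*8 = 1176 B
Final fragment needs no 8-byte alignment: it can carry up to MTU - header = 1180 B
Non-final fragments needed = ceil((payload - 1180) / 1176) = ceil(3343/1176) = ceil(2.8427) = 3
Number of fragments = 3 + 1 = 4
Fragment sizes (data): 3 * 1176 B + 995 B (last, 995 <= 1180 OK)
Total bytes sent = payload + n_frags * header = 4523 + 4*20 = 4523 + 80 = 4603 B

4, 4603


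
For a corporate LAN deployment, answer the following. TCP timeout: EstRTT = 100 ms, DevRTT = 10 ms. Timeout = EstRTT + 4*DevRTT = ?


Given: EstRTT = 100 ms, DevRTT = 10 ms
Timeout = EstRTT + 4 * DevRTT
4 * DevRTT = 4 * 10 = 40
Timeout = 100 + 40 = 140 ms

140


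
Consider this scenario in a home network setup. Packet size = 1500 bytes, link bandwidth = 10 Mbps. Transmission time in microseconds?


Given: packet = 1500 bytes, bandwidth = 10 Mbps
Packet in bits = 1500 * 8 = 12000 bits
Bandwidth = 10 * 10^6 = 10000000 bps
Time = 12000 / 10000000 seconds
Time in us = 12000 * 10^6 / 10000000 = 1200

1200


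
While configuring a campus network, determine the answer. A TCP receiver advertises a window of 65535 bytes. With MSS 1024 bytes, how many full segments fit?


Given: RWND = 65535 bytes, MSS = 1024 bytes
Full segments = floor(RWND / MSS)
Full segments = floor(65535 / 1024)
Full segments = floor(63.999) = 63

63


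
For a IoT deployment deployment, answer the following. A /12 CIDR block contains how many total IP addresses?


Given: CIDR prefix /12
Host bits = 32 - 12 = 20
Total addresses = 2^20 = 1048576

1048576


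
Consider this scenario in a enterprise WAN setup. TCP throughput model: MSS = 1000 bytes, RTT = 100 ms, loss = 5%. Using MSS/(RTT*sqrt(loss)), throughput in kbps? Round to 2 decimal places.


Given: MSS = 1000 bytes, RTT = 100 ms, loss = 5%
RTT in seconds = 100 / 1000 = 0.1
Loss rate = 5% = 0.05
sqrt(loss) = sqrt(0.05) = 0.223606797750
Throughput (bytes/s) = 1000 / (0.1 * 0.223606797750) = 44721.3595
Throughput (kbps) = 44721.3595 * 8 / 1000 = 357.770876 -> 357.77 kbps (2 dp)

357.77


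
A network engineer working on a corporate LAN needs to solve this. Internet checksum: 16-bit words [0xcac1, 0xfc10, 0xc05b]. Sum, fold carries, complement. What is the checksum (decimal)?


Given words: [0xcac1, 0xfc10, 0xc05b]
Step 1: Sum all words
Raw sum = 51905 + 64528 + 49243 = 165676
Step 2: Fold carry: (34604 + 2) = 34606
One's complement = ~34606 & 0xFFFF = 30929

30929


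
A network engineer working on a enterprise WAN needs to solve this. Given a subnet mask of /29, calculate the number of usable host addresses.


Given: subnet mask /29
Host bits = 32 - 29 = 3
Total addresses = 2^3 = 8
Usable hosts = 8 - 2 (network + broadcast) = 6

6


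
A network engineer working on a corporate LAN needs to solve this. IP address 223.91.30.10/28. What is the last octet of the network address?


Given: IP = 223.91.30.10, prefix = /28
Subnet mask = 255.255.255.240
Last octet of IP: 10
Last octet of mask: 240
Network last octet = 10 AND 240 = 0

0


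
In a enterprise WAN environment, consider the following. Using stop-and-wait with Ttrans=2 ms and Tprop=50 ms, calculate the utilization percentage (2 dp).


Given: Ttrans = 2 ms, Tprop = 50 ms
RTT = 2 * Tprop = 2 * 50 = 100 ms
U = Ttrans / (Ttrans + RTT)
U = 2 / (2 + 100)
U = 2 / 102 = 0.019608
U% = 1.96%

1.96


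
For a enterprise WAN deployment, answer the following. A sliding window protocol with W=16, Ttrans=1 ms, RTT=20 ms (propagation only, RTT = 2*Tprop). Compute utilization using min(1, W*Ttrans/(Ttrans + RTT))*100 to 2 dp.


Given: W = 16, Ttrans = 1 ms, RTT = 20 ms (= 2 * Tprop, Tprop = 10 ms)
Cycle time = Ttrans + RTT = 1 + 20 = 21 ms (first packet sent until its ACK returns)
W * Ttrans = 16 * 1 = 16 ms of sending per cycle
W * Ttrans / (Ttrans + RTT) = 16 / 21 = 0.761905
U = min(1, 0.761905) = 0.761905
U% = 76.19%

76.19


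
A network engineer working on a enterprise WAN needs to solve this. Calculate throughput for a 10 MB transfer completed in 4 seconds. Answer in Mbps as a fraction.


Given: file = 10 MB, time = 4 s
File in Mb = 10 * 8 = 80 Mb
Throughput = 80 / 4 Mbps
Throughput = 20 Mbps

20


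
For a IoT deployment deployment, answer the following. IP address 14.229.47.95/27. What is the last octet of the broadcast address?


Given: IP = 14.229.47.95, prefix = /27
Host bits = 32 - 27 = 5
Network last octet = 95 AND mask = 64
Host part size = 2^5 - 1 = 31
Broadcast last octet = 64 OR 31 = 95

95


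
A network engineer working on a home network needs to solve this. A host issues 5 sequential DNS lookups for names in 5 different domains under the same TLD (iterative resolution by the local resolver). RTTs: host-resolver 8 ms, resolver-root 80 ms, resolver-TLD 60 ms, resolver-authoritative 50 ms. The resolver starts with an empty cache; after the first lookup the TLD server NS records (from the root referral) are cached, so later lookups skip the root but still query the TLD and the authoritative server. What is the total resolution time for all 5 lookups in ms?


Lookup 1 (cold cache): local + root + TLD + auth = 8 + 80 + 60 + 50 = 198 ms
Lookups 2..5 (TLD NS cached -> skip root; new domain -> still ask TLD and auth): local + TLD + auth = 8 + 60 + 50 = 118 ms each
Remaining 4 lookups: 4 * 118 = 472 ms
Total = 198 + 472 = 670 ms

670


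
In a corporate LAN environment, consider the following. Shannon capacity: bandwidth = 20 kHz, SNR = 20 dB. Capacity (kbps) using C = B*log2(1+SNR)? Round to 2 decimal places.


Given: B = 20 kHz, SNR = 20 dB
SNR linear = 10^(20/10) = 100
1 + SNR = 101
log2(101) = 6.6582114828
C = 20 * 1000 * 6.6582114828 = 133164.2297 bps
C = 133.164230 kbps -> 133.16 kbps (2 dp)

133.16


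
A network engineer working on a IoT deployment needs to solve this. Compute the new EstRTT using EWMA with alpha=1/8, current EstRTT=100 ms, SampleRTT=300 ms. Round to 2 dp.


Given: EstRTT = 100 ms, SampleRTT = 300 ms, alpha = 1/8
New EstRTT = (1 - alpha) * EstRTT + alpha * SampleRTT
(7/8) * 100 = 87.5
(1/8) * 300 = 37.5
New EstRTT = 87.5 + 37.5 = 125 ms -> 125.00 ms (2 dp)

125.00


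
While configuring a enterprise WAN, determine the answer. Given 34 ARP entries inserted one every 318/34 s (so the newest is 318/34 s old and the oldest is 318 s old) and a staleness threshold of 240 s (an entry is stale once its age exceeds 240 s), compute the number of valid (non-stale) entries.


Ages are k * 318/34 s for k = 1..34 (spacing = 9.3529 s).
Entry k is valid iff k * 318/34 <= 240 iff k <= 34 * 240 / 318 = 25.6604
n_valid = floor(25.6604) = 25
(n_stale = 34 - 25 = 9)

25


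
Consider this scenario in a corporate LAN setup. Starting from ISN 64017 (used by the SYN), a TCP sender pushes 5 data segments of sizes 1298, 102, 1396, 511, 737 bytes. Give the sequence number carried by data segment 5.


The SYN occupies sequence number ISN = 64017, so the first data byte is ISN + 1 = 64018.
SEQ of data segment i = (ISN + 1) + sum of payload sizes of segments 1..i-1.
Segment 1: SEQ = 64018, payload = 1298 bytes
Segment 2: SEQ = 65316, payload = 102 bytes
Segment 3: SEQ = 65418, payload = 1396 bytes
Segment 4: SEQ = 66814, payload = 511 bytes
Segment 5: SEQ = 67325, payload = 737 bytes
SEQ of segment 5 = 64018 + 1298 + 102 + 1396 + 511 = 67325

67325


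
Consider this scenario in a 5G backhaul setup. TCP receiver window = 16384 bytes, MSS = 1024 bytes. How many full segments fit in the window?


Given: RWND = 16384 bytes, MSS = 1024 bytes
Full segments = floor(RWND / MSS)
Full segments = floor(16384 / 1024)
Full segments = floor(16.0) = 16

16


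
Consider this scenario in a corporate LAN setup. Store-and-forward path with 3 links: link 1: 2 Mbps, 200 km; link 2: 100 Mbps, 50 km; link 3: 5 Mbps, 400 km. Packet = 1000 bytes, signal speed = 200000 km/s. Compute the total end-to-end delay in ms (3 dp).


Packet = 1000 bytes = 8000 bits. Store-and-forward: sum (t_trans + t_prop) per link.
Link 1: t_trans = 8000/(2*10^6) s = 4.0000 ms; t_prop = 200/200000 s = 1.0000 ms; subtotal = 5.0000 ms
Link 2: t_trans = 8000/(100*10^6) s = 0.0800 ms; t_prop = 50/200000 s = 0.2500 ms; subtotal = 0.3300 ms
Link 3: t_trans = 8000/(5*10^6) s = 1.6000 ms; t_prop = 400/200000 s = 2.0000 ms; subtotal = 3.6000 ms
End-to-end = 5.0000 + 0.3300 + 3.6000 = 8.9300 ms -> 8.930 ms (3 dp)

8.930


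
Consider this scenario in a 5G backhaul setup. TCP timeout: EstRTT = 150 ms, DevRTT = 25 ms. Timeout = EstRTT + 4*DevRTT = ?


Given: EstRTT = 150 ms, DevRTT = 25 ms
Timeout = EstRTT + 4 * DevRTT
4 * DevRTT = 4 * 25 = 100
Timeout = 150 + 100 = 250 ms

250


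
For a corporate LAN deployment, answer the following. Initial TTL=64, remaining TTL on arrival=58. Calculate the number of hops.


Given: initial TTL = 64, received TTL = 58
Hops = initial TTL - received TTL
Hops = 64 - 58 = 6

6


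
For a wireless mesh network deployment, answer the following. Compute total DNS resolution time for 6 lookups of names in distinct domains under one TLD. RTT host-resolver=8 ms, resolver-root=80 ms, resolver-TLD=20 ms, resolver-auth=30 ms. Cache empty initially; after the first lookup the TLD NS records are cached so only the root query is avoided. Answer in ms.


Lookup 1 (cold cache): local + root + TLD + auth = 8 + 80 + 20 + 30 = 138 ms
Lookups 2..6 (TLD NS cached -> skip root; new domain -> still ask TLD and auth): local + TLD + auth = 8 + 20 + 30 = 58 ms each
Remaining 5 lookups: 5 * 58 = 290 ms
Total = 138 + 290 = 428 ms

428


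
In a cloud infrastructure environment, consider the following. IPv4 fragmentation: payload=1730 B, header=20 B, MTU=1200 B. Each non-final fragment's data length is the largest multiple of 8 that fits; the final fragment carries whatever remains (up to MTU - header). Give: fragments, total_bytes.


Max data per non-final fragment = floor((MTU - header)/8)*8 = floor((1200 - 20)/8)*8 = floor(1180/8)*8 = 1176 B
Final fragment needs no 8-byte alignment: it can carry up to MTU - header = 1180 B
Non-final fragments needed = ceil((payload - 1180) / 1176) = ceil(550/1176) = ceil(0.4677) = 1
Number of fragments = 1 + 1 = 2
Fragment sizes (data): 1 * 1176 B + 554 B (last, 554 <= 1180 OK)
Total bytes sent = payload + n_frags * header = 1730 + 2*20 = 1730 + 40 = 1770 B

2, 1770


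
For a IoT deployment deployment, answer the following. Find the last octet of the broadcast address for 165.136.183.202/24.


Given: IP = 165.136.183.202, prefix = /24
Host bits = 32 - 24 = 8
Network last octet = 202 AND mask = 0
Host part size = 2^8 - 1 = 255
Broadcast last octet = 0 OR 255 = 255

255


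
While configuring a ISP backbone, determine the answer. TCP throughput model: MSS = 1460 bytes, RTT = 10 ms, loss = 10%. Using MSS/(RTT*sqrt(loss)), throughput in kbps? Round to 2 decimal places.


Given: MSS = 1460 bytes, RTT = 10 ms, loss = 10%
RTT in seconds = 10 / 1000 = 0.01
Loss rate = 10% = 0.1
sqrt(loss) = sqrt(0.1) = 0.316227766017
Throughput (bytes/s) = 1460 / (0.01 * 0.316227766017) = 461692.5384
Throughput (kbps) = 461692.5384 * 8 / 1000 = 3693.540307 -> 3693.54 kbps (2 dp)

3693.54


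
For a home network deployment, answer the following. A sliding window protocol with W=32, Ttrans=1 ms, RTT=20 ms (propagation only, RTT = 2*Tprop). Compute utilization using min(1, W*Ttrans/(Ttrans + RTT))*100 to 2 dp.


Given: W = 32, Ttrans = 1 ms, RTT = 20 ms (= 2 * Tprop, Tprop = 10 ms)
Cycle time = Ttrans + RTT = 1 + 20 = 21 ms (first packet sent until its ACK returns)
W * Ttrans = 32 * 1 = 32 ms of sending per cycle
W * Ttrans / (Ttrans + RTT) = 32 / 21 = 1.523810
U = min(1, 1.523810) = 1.000000
U% = 100.00%

100.00


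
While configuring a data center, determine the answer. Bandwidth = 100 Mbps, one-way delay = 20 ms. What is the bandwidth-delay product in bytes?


Given: bandwidth = 100 Mbps, delay = 20 ms
BDP in bits = 100 * 10^6 * 20 / 1000
BDP in bits = 2000000
BDP in bytes = 2000000 / 8 = 250000

250000


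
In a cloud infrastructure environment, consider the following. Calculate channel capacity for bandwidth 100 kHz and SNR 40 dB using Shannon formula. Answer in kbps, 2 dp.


Given: B = 100 kHz, SNR = 40 dB
SNR linear = 10^(40/10) = 10000
1 + SNR = 10001
log2(10001) = 13.2878566418
C = 100 * 1000 * 13.2878566418 = 1328785.6642 bps
C = 1328.785664 kbps -> 1328.79 kbps (2 dp)

1328.79


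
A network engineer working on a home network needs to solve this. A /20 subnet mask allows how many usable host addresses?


Given: subnet mask /20
Host bits = 32 - 20 = 12
Total addresses = 2^12 = 4096
Usable hosts = 4096 - 2 (network + broadcast) = 4094

4094


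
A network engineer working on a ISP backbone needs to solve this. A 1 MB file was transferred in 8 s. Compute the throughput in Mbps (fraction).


Given: file = 1 MB, time = 8 s
File in Mb = 1 * 8 = 8 Mb
Throughput = 8 / 8 Mbps
Throughput = 1 Mbps

1
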